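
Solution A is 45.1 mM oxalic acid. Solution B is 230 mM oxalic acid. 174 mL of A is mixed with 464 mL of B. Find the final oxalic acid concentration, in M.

0.180 M

C_mix = (C_A·V_A + C_B·V_B)/(V_A + V_B) = (45.1×174 + 230×464) / 638.0 = 180 mM = 0.180 M.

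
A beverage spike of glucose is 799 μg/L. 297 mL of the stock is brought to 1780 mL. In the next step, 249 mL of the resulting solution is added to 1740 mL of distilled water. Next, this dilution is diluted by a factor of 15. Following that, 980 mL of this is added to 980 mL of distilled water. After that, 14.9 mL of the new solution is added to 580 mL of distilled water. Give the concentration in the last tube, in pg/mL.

13.9 pg/mL

Overall dilution factor = 5.993 × 7.988 × 15 × 2 × 39.93 = 5.73 × 10⁴.
799 μg/L / 5.73 × 10⁴ = 0.0139 μg/L = 13.9 pg/mL.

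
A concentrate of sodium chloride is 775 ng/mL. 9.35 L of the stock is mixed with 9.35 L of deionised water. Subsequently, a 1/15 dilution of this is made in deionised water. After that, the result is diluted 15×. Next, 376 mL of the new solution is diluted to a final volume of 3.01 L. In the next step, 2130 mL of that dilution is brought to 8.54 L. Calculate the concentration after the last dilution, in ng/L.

Overall dilution factor = 2 × 15 × 15 × 8.005 × 4.009 = 1.44 × 10⁴.
775 ng/mL / 1.44 × 10⁴ = 0.0537 ng/mL = 53.7 ng/L.

53.7 ng/L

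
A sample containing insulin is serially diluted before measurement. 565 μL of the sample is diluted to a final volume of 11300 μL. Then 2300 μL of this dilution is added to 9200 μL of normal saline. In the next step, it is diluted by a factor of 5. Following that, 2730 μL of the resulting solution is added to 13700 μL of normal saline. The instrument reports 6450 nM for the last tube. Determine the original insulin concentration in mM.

Overall dilution factor = 20 × 5 × 5 × 6.018 = 3009.
Original = 6450 nM × 3009 = 1.94 × 10⁷ nM = 19.4 mM.

19.4 mM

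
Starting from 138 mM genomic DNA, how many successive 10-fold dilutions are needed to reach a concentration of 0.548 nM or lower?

Need 10ⁿ ≥ 2.52 × 10⁸, so n ≥ log(2.52 × 10⁸)/log(10) = 8.40.
Minimum whole steps: n = 9.

9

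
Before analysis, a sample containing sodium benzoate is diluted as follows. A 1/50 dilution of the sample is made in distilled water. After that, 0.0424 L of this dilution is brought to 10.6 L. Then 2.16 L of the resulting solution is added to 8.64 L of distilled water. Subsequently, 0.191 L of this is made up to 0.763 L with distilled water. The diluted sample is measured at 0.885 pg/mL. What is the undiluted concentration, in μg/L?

221 μg/L

Overall dilution factor = 50 × 250 × 5 × 3.995 = 2.50 × 10⁵.
Original = 0.885 pg/mL × 2.50 × 10⁵ = 2.21 × 10⁵ pg/mL = 221 μg/L.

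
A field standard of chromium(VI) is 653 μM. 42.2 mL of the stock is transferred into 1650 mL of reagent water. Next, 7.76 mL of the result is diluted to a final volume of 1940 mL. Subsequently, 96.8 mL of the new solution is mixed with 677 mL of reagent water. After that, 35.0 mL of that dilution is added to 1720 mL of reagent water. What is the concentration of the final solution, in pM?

163 pM

Overall dilution factor = 40.10 × 250 × 7.994 × 50.14 = 4.02 × 10⁶.
653 μM / 4.02 × 10⁶ = 1.63 × 10⁻⁴ μM = 163 pM.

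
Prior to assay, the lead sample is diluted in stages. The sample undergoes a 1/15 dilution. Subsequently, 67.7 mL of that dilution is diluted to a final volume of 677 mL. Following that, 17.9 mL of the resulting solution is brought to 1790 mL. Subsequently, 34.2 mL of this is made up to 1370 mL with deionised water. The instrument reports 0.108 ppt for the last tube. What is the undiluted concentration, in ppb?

Overall dilution factor = 15 × 10 × 100 × 40.06 = 6.01 × 10⁵.
Original = 0.108 ppt × 6.01 × 10⁵ = 6.49 × 10⁴ ppt = 64.9 ppb.

64.9 ppb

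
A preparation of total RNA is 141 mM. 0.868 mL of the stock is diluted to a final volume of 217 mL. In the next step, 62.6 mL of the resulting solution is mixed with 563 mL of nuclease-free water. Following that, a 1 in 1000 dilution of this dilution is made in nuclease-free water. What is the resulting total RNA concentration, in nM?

Overall dilution factor = 250 × 9.994 × 1000 = 2.50 × 10⁶.
141 mM / 2.50 × 10⁶ = 5.64 × 10⁻⁵ mM = 56.4 nM.

56.4 nM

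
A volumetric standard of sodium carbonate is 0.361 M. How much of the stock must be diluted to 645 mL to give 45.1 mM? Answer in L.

0.0806 L

45.1 mM = 0.0451 M.
V₁ = C₂V₂/C₁ = 0.0451 × 645 / 0.361 = 80.6 mL = 0.0806 L.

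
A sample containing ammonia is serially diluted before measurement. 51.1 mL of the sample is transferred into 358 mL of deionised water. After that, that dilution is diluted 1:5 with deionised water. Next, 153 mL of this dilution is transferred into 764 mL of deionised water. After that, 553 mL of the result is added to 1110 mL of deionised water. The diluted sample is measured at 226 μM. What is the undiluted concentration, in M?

0.163 M

Overall dilution factor = 8.006 × 5 × 5.993 × 3.007 = 721.
Original = 226 μM × 721 = 1.63 × 10⁵ μM = 0.163 M.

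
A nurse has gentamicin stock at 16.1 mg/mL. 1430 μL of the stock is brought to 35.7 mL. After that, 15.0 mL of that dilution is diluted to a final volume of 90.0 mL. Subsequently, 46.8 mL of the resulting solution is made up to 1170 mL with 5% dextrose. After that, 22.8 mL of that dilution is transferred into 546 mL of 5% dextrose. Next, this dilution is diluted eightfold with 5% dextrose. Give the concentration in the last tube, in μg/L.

21.5 μg/L

Overall dilution factor = 24.97 × 6 × 25 × 24.95 × 8 = 7.47 × 10⁵.
16.1 mg/mL / 7.47 × 10⁵ = 2.15 × 10⁻⁵ mg/mL = 21.5 μg/L.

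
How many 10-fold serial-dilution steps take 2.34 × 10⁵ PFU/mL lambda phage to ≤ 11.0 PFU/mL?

Need 10ⁿ ≥ 2.13 × 10⁴, so n ≥ log(2.13 × 10⁴)/log(10) = 4.33.
Minimum whole steps: n = 5.

5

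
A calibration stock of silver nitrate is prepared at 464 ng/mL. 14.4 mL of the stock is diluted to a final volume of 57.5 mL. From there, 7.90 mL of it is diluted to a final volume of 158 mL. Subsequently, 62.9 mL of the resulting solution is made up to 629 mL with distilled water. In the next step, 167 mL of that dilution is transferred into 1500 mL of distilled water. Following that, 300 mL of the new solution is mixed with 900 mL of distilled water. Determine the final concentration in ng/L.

14.6 ng/L

Overall dilution factor = 3.993 × 20 × 10 × 9.982 × 4 = 3.19 × 10⁴.
464 ng/mL / 3.19 × 10⁴ = 0.0146 ng/mL = 14.6 ng/L.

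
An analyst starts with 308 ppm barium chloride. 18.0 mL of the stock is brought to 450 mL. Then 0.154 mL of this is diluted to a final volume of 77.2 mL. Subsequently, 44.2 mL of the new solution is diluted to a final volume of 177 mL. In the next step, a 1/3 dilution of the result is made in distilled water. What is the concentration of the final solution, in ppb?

2.05 ppb

Overall dilution factor = 25 × 501.3 × 4.005 × 3 = 1.51 × 10⁵.
308 ppm / 1.51 × 10⁵ = 2.05 × 10⁻³ ppm = 2.05 ppb.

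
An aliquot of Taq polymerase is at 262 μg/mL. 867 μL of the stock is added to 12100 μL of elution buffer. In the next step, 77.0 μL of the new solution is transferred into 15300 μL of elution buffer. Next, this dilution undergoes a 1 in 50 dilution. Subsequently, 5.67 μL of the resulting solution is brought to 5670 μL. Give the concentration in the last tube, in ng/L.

1.75 ng/L

Overall dilution factor = 14.96 × 199.7 × 50 × 1000 = 1.49 × 10⁸.
262 μg/mL / 1.49 × 10⁸ = 1.75 × 10⁻⁶ μg/mL = 1.75 ng/L.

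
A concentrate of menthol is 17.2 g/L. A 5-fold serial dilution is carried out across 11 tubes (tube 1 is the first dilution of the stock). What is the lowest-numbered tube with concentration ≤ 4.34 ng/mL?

tube 10

Tube n has concentration 17.2 g/L / 5ⁿ.
Need 5ⁿ ≥ 17.2 g/L / 4.34 ng/mL = 3.96 × 10⁶, so n ≥ 9.44.
First such tube: n = 10.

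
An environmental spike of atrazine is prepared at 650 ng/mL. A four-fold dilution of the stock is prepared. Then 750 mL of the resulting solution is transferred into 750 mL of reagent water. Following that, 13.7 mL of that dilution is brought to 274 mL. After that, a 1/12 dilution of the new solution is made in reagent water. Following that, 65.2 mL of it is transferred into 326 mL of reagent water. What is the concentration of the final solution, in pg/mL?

Overall dilution factor = 4 × 2 × 20 × 12 × 6 = 1.15 × 10⁴.
650 ng/mL / 1.15 × 10⁴ = 0.0564 ng/mL = 56.4 pg/mL.

56.4 pg/mL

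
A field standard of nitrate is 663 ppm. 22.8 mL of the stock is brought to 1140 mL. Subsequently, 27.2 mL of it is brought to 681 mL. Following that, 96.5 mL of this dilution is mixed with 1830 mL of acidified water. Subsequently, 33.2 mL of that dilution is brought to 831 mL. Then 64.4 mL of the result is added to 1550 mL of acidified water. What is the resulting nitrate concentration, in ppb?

0.0423 ppb

Overall dilution factor = 50 × 25.04 × 19.96 × 25.03 × 25.07 = 1.57 × 10⁷.
663 ppm / 1.57 × 10⁷ = 4.23 × 10⁻⁵ ppm = 0.0423 ppb.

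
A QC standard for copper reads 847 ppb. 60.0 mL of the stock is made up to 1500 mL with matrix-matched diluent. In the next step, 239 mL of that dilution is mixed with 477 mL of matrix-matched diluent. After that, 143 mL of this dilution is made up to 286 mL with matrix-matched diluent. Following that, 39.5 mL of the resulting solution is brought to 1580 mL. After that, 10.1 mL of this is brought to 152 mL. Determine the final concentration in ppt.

Overall dilution factor = 25 × 2.996 × 2 × 40 × 15.05 = 9.02 × 10⁴.
847 ppb / 9.02 × 10⁴ = 9.39 × 10⁻³ ppb = 9.39 ppt.

9.39 ppt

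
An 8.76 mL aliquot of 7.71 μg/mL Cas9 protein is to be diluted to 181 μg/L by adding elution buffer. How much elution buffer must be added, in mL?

181 μg/L = 0.181 μg/mL.
V₂ = C₁V₁/C₂ = 7.71 × 8.76 / 0.181 = 373 mL.
Diluent to add = V₂ − V₁ = 373 − 8.76 = 364 mL.

364 mL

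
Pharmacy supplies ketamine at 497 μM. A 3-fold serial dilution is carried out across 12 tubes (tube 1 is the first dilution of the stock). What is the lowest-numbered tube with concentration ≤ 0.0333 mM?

tube 3

Tube n has concentration 497 μM / 3ⁿ.
Need 3ⁿ ≥ 497 μM / 0.0333 mM = 14.9, so n ≥ 2.46.
First such tube: n = 3.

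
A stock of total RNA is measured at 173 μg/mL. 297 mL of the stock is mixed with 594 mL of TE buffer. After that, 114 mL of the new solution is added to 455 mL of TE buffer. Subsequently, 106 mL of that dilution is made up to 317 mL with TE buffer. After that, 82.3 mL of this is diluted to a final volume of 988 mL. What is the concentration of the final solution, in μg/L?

322 μg/L

Overall dilution factor = 3 × 4.991 × 2.991 × 12.00 = 538.
173 μg/mL / 538 = 0.322 μg/mL = 322 μg/L.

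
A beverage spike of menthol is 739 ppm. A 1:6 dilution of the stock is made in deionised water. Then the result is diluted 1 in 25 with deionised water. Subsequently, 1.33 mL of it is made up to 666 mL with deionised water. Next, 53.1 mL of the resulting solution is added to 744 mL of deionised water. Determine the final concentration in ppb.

0.655 ppb

Overall dilution factor = 6 × 25 × 500.8 × 15.01 = 1.13 × 10⁶.
739 ppm / 1.13 × 10⁶ = 6.55 × 10⁻⁴ ppm = 0.655 ppb.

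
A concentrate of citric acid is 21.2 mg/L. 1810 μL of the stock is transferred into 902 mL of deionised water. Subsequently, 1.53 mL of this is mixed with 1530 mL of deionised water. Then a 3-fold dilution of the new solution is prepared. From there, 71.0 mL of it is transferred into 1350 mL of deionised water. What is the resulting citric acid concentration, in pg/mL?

0.706 pg/mL

Overall dilution factor = 499.3 × 1001 × 3 × 20.01 = 3.00 × 10⁷.
21.2 mg/L / 3.00 × 10⁷ = 7.06 × 10⁻⁷ mg/L = 0.706 pg/mL.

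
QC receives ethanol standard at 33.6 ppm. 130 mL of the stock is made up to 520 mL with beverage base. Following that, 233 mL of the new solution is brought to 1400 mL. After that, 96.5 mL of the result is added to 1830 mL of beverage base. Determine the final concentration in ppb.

70.0 ppb

Overall dilution factor = 4 × 6.009 × 19.96 = 480.
33.6 ppm / 480 = 0.0700 ppm = 70.0 ppb.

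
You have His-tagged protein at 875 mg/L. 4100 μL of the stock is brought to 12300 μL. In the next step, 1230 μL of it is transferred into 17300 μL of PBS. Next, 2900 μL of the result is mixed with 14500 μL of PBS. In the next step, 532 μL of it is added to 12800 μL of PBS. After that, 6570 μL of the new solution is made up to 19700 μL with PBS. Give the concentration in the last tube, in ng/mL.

42.9 ng/mL

Overall dilution factor = 3 × 15.07 × 6 × 25.06 × 2.998 = 2.04 × 10⁴.
875 mg/L / 2.04 × 10⁴ = 0.0429 mg/L = 42.9 ng/mL.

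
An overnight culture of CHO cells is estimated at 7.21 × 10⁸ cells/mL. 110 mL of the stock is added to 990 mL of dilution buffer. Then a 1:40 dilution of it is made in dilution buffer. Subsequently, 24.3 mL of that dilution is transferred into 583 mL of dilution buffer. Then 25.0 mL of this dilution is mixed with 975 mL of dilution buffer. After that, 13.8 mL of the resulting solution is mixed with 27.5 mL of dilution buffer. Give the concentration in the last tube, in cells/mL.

602 cells/mL

Overall dilution factor = 10 × 40 × 24.99 × 40 × 2.993 = 1.20 × 10⁶.
7.21 × 10⁸ cells/mL / 1.20 × 10⁶ = 602 cells/mL.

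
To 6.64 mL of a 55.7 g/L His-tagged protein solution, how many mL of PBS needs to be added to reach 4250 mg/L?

80.4 mL

4250 mg/L = 4.25 g/L.
V₂ = C₁V₁/C₂ = 55.7 × 6.64 / 4.25 = 87.0 mL.
Diluent to add = V₂ − V₁ = 87.0 − 6.64 = 80.4 mL.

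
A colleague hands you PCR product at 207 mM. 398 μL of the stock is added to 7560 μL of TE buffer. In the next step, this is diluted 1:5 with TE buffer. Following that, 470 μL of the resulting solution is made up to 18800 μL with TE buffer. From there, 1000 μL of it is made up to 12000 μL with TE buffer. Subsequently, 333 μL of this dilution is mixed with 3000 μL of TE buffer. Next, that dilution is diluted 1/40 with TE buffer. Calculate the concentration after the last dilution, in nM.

Overall dilution factor = 19.99 × 5 × 40 × 12 × 10.01 × 40 = 1.92 × 10⁷.
207 mM / 1.92 × 10⁷ = 1.08 × 10⁻⁵ mM = 10.8 nM.

10.8 nM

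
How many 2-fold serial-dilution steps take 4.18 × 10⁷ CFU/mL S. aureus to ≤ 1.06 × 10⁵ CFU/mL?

Need 2ⁿ ≥ 394, so n ≥ log(394)/log(2) = 8.62.
Minimum whole steps: n = 9.

9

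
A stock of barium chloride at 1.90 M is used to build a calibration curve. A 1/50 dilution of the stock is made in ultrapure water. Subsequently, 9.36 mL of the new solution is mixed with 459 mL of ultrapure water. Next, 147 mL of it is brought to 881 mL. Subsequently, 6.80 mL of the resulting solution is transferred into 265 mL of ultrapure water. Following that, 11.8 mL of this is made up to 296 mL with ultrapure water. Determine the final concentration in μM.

0.126 μM

Overall dilution factor = 50 × 50.04 × 5.993 × 39.97 × 25.08 = 1.50 × 10⁷.
1.90 M / 1.50 × 10⁷ = 1.26 × 10⁻⁷ M = 0.126 μM.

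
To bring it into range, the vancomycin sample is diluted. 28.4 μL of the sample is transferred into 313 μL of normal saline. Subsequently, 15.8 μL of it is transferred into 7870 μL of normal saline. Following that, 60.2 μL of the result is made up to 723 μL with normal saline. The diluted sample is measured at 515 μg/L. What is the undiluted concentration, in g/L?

Overall dilution factor = 12.02 × 499.1 × 12.01 = 7.21 × 10⁴.
Original = 515 μg/L × 7.21 × 10⁴ = 3.71 × 10⁷ μg/L = 37.1 g/L.

37.1 g/L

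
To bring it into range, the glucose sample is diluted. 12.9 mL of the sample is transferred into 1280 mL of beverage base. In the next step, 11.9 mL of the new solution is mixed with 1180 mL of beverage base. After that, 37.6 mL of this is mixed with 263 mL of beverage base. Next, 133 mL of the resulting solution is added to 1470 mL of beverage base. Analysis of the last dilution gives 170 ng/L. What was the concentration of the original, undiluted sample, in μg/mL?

Overall dilution factor = 100.2 × 100.2 × 7.995 × 12.05 = 9.67 × 10⁵.
Original = 170 ng/L × 9.67 × 10⁵ = 1.64 × 10⁸ ng/L = 164 μg/mL.

164 μg/mL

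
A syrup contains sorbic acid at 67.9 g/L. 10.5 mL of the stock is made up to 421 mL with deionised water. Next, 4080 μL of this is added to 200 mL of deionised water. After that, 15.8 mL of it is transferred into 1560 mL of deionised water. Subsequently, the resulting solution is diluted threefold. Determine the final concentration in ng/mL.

Overall dilution factor = 40.10 × 50.02 × 99.73 × 3 = 6.00 × 10⁵.
67.9 g/L / 6.00 × 10⁵ = 1.13 × 10⁻⁴ g/L = 113 ng/mL.

113 ng/mL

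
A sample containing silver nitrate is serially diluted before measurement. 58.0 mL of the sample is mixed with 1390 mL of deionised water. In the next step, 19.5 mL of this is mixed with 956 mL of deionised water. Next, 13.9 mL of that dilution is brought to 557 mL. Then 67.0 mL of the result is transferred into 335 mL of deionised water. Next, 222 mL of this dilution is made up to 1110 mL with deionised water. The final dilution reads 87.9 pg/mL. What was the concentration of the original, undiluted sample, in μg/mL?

132 μg/mL

Overall dilution factor = 24.97 × 50.03 × 40.07 × 6 × 5 = 1.50 × 10⁶.
Original = 87.9 pg/mL × 1.50 × 10⁶ = 1.32 × 10⁸ pg/mL = 132 μg/mL.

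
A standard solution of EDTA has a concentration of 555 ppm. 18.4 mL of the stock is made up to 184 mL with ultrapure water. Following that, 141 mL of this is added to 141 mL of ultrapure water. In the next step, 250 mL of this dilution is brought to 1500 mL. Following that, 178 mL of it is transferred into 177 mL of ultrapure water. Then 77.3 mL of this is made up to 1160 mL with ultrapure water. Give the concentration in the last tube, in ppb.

155 ppb

Overall dilution factor = 10 × 2 × 6 × 1.994 × 15.01 = 3591.
555 ppm / 3591 = 0.155 ppm = 155 ppb.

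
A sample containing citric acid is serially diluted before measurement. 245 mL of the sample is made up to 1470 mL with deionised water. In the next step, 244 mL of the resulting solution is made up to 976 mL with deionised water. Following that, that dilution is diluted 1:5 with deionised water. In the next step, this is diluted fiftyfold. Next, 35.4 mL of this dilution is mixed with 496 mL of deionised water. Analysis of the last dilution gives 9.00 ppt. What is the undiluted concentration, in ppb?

811 ppb

Overall dilution factor = 6 × 4 × 5 × 50 × 15.01 = 9.01 × 10⁴.
Original = 9.00 ppt × 9.01 × 10⁴ = 8.11 × 10⁵ ppt = 811 ppb.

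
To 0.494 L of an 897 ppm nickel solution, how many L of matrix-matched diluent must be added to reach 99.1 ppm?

V₂ = C₁V₁/C₂ = 897 × 0.494 / 99.1 = 4.47 L.
Diluent to add = V₂ − V₁ = 4.47 − 0.494 = 3.98 L.

3.98 L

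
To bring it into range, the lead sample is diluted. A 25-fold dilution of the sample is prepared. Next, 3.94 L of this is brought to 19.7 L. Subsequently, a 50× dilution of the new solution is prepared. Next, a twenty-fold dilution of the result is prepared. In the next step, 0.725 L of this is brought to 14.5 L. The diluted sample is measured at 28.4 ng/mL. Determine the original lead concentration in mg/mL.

71.0 mg/mL

Overall dilution factor = 25 × 5 × 50 × 20 × 20 = 2.50 × 10⁶.
Original = 28.4 ng/mL × 2.50 × 10⁶ = 7.10 × 10⁷ ng/mL = 71.0 mg/mL.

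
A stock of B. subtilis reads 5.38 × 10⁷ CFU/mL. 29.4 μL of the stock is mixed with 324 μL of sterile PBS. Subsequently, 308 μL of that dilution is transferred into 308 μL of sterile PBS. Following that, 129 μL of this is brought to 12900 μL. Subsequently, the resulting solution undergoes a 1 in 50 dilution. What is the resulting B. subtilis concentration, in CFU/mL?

Overall dilution factor = 12.02 × 2 × 100 × 50 = 1.20 × 10⁵.
5.38 × 10⁷ CFU/mL / 1.20 × 10⁵ = 448 CFU/mL.

448 CFU/mL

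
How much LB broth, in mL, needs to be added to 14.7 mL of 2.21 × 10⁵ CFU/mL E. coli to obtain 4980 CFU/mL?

638 mL

V₂ = C₁V₁/C₂ = 2.21 × 10⁵ × 14.7 / 4980 = 652 mL.
Diluent to add = V₂ − V₁ = 652 − 14.7 = 638 mL.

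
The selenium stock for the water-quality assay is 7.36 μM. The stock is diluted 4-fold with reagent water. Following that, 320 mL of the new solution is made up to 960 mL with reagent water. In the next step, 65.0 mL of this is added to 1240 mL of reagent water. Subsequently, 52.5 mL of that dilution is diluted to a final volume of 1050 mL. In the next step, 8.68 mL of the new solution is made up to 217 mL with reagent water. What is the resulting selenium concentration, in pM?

Overall dilution factor = 4 × 3 × 20.08 × 20 × 25 = 1.20 × 10⁵.
7.36 μM / 1.20 × 10⁵ = 6.11 × 10⁻⁵ μM = 61.1 pM.

61.1 pM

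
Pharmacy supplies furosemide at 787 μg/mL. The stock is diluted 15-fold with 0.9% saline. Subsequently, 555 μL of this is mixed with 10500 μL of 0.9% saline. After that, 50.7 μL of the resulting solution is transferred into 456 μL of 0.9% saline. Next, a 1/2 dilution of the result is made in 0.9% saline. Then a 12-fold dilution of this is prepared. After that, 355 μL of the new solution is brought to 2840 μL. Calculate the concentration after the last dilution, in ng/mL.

Overall dilution factor = 15 × 19.92 × 9.994 × 2 × 12 × 8 = 5.73 × 10⁵.
787 μg/mL / 5.73 × 10⁵ = 1.37 × 10⁻³ μg/mL = 1.37 ng/mL.

1.37 ng/mL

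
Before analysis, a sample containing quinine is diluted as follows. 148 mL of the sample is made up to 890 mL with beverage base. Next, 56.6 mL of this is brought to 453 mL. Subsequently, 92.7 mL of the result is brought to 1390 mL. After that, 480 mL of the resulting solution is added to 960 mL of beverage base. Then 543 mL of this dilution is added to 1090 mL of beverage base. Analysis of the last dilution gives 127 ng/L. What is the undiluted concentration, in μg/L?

827 μg/L

Overall dilution factor = 6.014 × 8.004 × 14.99 × 3 × 3.007 = 6511.
Original = 127 ng/L × 6511 = 8.27 × 10⁵ ng/L = 827 μg/L.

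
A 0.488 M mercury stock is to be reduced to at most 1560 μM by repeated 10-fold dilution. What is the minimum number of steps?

Need 10ⁿ ≥ 313, so n ≥ log(313)/log(10) = 2.50.
Minimum whole steps: n = 3.

3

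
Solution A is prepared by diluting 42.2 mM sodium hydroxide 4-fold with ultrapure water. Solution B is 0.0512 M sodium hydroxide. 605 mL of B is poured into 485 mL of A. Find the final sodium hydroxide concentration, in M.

0.0331 M

C_A = 42.2 mM / 4 = 10.6 mM.
C_B = 0.0512 M = 51.2 mM.
C_mix = (C_A·V_A + C_B·V_B)/(V_A + V_B) = (10.6×485 + 51.2×605) / 1090 = 33.1 mM = 0.0331 M.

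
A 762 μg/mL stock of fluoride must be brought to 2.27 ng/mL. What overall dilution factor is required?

Factor = C₀/C_target = 762 μg/mL / 2.27 ng/mL = 3.36 × 10⁵.

3.36 × 10⁵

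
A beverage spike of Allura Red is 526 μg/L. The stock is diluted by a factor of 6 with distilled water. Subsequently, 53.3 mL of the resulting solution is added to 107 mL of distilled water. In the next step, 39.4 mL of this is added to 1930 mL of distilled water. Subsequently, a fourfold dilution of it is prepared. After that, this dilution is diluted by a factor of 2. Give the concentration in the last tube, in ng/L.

72.9 ng/L

Overall dilution factor = 6 × 3.008 × 49.98 × 4 × 2 = 7216.
526 μg/L / 7216 = 0.0729 μg/L = 72.9 ng/L.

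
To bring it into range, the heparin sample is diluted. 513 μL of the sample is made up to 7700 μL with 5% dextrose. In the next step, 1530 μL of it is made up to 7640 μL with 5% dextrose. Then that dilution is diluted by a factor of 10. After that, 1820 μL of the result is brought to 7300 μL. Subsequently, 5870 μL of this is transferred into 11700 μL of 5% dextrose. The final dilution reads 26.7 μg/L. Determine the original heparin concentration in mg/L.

240 mg/L

Overall dilution factor = 15.01 × 4.993 × 10 × 4.011 × 2.993 = 8998.
Original = 26.7 μg/L × 8998 = 2.40 × 10⁵ μg/L = 240 mg/L.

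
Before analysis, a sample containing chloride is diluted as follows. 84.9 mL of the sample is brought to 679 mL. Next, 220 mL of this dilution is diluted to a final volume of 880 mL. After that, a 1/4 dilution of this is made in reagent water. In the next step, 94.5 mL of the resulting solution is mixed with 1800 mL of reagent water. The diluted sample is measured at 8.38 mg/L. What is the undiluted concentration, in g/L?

21.5 g/L

Overall dilution factor = 7.998 × 4 × 4 × 20.05 = 2565.
Original = 8.38 mg/L × 2565 = 2.15 × 10⁴ mg/L = 21.5 g/L.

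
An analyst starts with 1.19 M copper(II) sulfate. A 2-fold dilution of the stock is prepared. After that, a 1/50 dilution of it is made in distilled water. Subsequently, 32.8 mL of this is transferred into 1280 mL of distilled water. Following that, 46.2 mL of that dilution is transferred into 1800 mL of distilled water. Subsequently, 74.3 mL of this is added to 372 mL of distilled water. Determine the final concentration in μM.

Overall dilution factor = 2 × 50 × 40.02 × 39.96 × 6.007 = 9.61 × 10⁵.
1.19 M / 9.61 × 10⁵ = 1.24 × 10⁻⁶ M = 1.24 μM.

1.24 μM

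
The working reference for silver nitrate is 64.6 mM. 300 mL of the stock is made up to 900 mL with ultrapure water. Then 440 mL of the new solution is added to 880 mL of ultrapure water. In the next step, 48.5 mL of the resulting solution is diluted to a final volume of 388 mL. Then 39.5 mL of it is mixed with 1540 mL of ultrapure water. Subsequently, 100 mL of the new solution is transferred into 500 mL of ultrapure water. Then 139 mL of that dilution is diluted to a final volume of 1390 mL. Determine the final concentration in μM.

Overall dilution factor = 3 × 3 × 8 × 39.99 × 6 × 10 = 1.73 × 10⁵.
64.6 mM / 1.73 × 10⁵ = 3.74 × 10⁻⁴ mM = 0.374 μM.

0.374 μM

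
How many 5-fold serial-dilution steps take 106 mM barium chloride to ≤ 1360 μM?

Need 5ⁿ ≥ 77.9, so n ≥ log(77.9)/log(5) = 2.71.
Minimum whole steps: n = 3.

3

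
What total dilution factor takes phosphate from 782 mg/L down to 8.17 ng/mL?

Factor = C₀/C_target = 782 mg/L / 8.17 ng/mL = 9.57 × 10⁴.

9.57 × 10⁴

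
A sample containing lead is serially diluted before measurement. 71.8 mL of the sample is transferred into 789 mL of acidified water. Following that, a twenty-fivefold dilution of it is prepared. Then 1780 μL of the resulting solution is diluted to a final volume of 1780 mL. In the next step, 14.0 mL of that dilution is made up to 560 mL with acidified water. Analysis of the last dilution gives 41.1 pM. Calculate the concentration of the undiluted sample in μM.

Overall dilution factor = 11.99 × 25 × 1000 × 40 = 1.20 × 10⁷.
Original = 41.1 pM × 1.20 × 10⁷ = 4.93 × 10⁸ pM = 493 μM.

493 μM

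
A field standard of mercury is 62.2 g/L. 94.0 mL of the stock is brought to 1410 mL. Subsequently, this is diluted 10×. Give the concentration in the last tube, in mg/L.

Overall dilution factor = 15 × 10 = 150.
62.2 g/L / 150 = 0.415 g/L = 415 mg/L.

415 mg/L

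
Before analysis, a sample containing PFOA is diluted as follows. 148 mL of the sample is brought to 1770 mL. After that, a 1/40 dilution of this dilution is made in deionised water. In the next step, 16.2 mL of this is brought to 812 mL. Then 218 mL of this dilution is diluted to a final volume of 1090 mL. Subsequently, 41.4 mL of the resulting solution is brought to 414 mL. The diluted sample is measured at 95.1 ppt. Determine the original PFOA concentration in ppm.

Overall dilution factor = 11.96 × 40 × 50.12 × 5 × 10 = 1.20 × 10⁶.
Original = 95.1 ppt × 1.20 × 10⁶ = 1.14 × 10⁸ ppt = 114 ppm.

114 ppm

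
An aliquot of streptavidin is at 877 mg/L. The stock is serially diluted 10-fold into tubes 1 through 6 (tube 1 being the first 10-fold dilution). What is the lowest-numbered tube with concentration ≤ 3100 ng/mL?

Tube n has concentration 877 mg/L / 10ⁿ.
Need 10ⁿ ≥ 877 mg/L / 3100 ng/mL = 283, so n ≥ 2.45.
First such tube: n = 3.

tube 3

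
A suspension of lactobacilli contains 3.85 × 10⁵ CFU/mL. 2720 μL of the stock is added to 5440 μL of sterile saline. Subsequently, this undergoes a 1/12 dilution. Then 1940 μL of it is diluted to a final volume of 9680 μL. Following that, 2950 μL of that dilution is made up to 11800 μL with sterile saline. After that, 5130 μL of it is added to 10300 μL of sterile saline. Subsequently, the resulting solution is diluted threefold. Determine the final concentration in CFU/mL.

59.4 CFU/mL

Overall dilution factor = 3 × 12 × 4.990 × 4 × 3.008 × 3 = 6483.
3.85 × 10⁵ CFU/mL / 6483 = 59.4 CFU/mL.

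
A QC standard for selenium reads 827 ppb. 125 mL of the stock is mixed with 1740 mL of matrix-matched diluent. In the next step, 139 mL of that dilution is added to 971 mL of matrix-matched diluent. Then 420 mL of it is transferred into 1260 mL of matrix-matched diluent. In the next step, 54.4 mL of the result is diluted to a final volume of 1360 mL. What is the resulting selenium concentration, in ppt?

69.4 ppt

Overall dilution factor = 14.92 × 7.986 × 4 × 25 = 1.19 × 10⁴.
827 ppb / 1.19 × 10⁴ = 0.0694 ppb = 69.4 ppt.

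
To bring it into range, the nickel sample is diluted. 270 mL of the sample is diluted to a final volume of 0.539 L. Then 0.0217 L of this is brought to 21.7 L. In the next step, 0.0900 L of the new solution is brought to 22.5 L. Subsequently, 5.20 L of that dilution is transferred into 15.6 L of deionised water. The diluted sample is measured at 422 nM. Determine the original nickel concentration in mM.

842 mM

Overall dilution factor = 1.996 × 1000 × 250 × 4 = 2.00 × 10⁶.
Original = 422 nM × 2.00 × 10⁶ = 8.42 × 10⁸ nM = 842 mM.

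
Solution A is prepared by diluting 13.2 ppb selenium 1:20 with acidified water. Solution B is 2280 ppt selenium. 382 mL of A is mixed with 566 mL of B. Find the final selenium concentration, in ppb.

1.63 ppb

C_A = 13.2 ppb / 20 = 0.660 ppb.
C_B = 2280 ppt = 2.28 ppb.
C_mix = (C_A·V_A + C_B·V_B)/(V_A + V_B) = (0.660×382 + 2.28×566) / 948.0 = 1.63 ppb.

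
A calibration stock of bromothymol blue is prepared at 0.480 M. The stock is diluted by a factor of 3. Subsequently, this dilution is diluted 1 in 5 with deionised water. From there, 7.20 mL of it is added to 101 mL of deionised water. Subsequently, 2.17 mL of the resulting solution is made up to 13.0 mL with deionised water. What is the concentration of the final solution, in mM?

Overall dilution factor = 3 × 5 × 15.03 × 5.991 = 1350.
0.480 M / 1350 = 3.55 × 10⁻⁴ M = 0.355 mM.

0.355 mM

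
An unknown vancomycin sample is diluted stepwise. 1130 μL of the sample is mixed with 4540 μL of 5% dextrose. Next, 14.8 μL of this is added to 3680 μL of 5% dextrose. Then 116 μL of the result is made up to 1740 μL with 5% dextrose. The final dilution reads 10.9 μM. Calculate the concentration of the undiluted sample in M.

Overall dilution factor = 5.018 × 249.6 × 15 = 1.88 × 10⁴.
Original = 10.9 μM × 1.88 × 10⁴ = 2.05 × 10⁵ μM = 0.205 M.

0.205 M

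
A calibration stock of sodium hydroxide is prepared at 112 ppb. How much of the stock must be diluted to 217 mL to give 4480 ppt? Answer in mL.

8.68 mL

4480 ppt = 4.48 ppb.
V₁ = C₂V₂/C₁ = 4.48 × 217 / 112 = 8.68 mL.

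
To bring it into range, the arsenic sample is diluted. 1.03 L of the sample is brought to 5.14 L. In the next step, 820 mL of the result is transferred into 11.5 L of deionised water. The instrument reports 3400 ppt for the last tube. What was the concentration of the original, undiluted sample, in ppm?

0.255 ppm

Overall dilution factor = 4.990 × 15.02 = 75.0.
Original = 3400 ppt × 75.0 = 2.55 × 10⁵ ppt = 0.255 ppm.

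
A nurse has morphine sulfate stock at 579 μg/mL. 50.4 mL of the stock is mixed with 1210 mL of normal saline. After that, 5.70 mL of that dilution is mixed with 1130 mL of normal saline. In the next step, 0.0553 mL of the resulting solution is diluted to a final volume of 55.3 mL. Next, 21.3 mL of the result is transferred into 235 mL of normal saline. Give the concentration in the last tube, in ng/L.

9.66 ng/L

Overall dilution factor = 25.01 × 199.2 × 1000 × 12.03 = 6.00 × 10⁷.
579 μg/mL / 6.00 × 10⁷ = 9.66 × 10⁻⁶ μg/mL = 9.66 ng/L.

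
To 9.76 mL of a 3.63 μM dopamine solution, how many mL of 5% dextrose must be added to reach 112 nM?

112 nM = 0.112 μM.
V₂ = C₁V₁/C₂ = 3.63 × 9.76 / 0.112 = 316 mL.
Diluent to add = V₂ − V₁ = 316 − 9.76 = 307 mL.

307 mL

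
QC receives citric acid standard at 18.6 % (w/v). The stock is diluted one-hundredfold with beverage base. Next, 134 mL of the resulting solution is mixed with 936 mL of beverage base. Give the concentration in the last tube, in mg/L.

233 mg/L

Overall dilution factor = 100 × 7.985 = 799.
18.6 % (w/v) / 799 = 0.0233 % (w/v) = 233 mg/L.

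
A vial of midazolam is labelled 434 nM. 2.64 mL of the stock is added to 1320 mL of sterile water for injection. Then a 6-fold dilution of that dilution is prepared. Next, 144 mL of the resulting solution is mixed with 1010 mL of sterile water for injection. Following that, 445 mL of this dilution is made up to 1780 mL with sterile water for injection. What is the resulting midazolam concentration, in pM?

4.50 pM

Overall dilution factor = 501 × 6 × 8.014 × 4 = 9.64 × 10⁴.
434 nM / 9.64 × 10⁴ = 4.50 × 10⁻³ nM = 4.50 pM.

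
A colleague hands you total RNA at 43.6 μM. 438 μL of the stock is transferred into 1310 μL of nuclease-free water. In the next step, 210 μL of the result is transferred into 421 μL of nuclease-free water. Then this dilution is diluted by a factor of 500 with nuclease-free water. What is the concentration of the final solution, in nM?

Overall dilution factor = 3.991 × 3.005 × 500 = 5996.
43.6 μM / 5996 = 7.27 × 10⁻³ μM = 7.27 nM.

7.27 nM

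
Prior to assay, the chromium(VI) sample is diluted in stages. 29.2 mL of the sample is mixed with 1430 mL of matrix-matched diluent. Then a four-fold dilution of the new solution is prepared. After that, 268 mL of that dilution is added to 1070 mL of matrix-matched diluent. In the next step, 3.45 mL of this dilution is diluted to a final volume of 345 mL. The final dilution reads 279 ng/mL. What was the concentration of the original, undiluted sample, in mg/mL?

Overall dilution factor = 49.97 × 4 × 4.993 × 100 = 9.98 × 10⁴.
Original = 279 ng/mL × 9.98 × 10⁴ = 2.78 × 10⁷ ng/mL = 27.8 mg/mL.

27.8 mg/mL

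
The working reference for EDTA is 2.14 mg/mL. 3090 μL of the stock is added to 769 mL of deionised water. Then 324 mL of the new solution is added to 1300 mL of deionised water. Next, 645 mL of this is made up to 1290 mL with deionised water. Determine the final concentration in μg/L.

Overall dilution factor = 249.9 × 5.012 × 2 = 2505.
2.14 mg/mL / 2505 = 8.54 × 10⁻⁴ mg/mL = 854 μg/L.

854 μg/L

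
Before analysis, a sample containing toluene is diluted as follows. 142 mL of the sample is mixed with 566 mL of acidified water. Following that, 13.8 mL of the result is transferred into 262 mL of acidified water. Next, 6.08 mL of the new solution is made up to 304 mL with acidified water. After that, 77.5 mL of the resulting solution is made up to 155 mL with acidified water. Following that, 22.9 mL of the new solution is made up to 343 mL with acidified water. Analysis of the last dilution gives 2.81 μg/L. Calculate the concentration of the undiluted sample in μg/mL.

419 μg/mL

Overall dilution factor = 4.986 × 19.99 × 50 × 2 × 14.98 = 1.49 × 10⁵.
Original = 2.81 μg/L × 1.49 × 10⁵ = 4.19 × 10⁵ μg/L = 419 μg/mL.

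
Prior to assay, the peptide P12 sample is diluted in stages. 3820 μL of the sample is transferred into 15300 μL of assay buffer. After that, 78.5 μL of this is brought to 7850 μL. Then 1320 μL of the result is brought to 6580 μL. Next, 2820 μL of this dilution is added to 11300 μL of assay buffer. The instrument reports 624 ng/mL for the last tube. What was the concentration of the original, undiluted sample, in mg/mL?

7.80 mg/mL

Overall dilution factor = 5.005 × 100 × 4.985 × 5.007 = 1.25 × 10⁴.
Original = 624 ng/mL × 1.25 × 10⁴ = 7.80 × 10⁶ ng/mL = 7.80 mg/mL.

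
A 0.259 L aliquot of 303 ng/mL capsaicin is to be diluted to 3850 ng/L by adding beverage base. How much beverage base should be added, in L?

3850 ng/L = 3.85 ng/mL.
V₂ = C₁V₁/C₂ = 303 × 0.259 / 3.85 = 20.4 L.
Diluent to add = V₂ − V₁ = 20.4 − 0.259 = 20.1 L.

20.1 L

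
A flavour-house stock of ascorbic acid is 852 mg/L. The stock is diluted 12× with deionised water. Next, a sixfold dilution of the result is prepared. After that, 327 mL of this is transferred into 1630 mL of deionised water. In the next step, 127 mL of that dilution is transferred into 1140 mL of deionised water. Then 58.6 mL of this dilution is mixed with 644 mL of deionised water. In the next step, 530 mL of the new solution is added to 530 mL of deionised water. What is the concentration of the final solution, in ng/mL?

Overall dilution factor = 12 × 6 × 5.985 × 9.976 × 11.99 × 2 = 1.03 × 10⁵.
852 mg/L / 1.03 × 10⁵ = 8.27 × 10⁻³ mg/L = 8.27 ng/mL.

8.27 ng/mL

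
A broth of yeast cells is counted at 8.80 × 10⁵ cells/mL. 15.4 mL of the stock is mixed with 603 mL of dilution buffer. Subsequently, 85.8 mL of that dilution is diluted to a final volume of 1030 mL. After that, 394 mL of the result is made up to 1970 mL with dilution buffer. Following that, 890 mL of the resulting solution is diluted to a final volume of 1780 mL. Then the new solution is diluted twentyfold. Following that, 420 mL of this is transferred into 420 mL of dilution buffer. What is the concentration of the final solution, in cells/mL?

4.56 cells/mL

Overall dilution factor = 40.16 × 12.00 × 5 × 2 × 20 × 2 = 1.93 × 10⁵.
8.80 × 10⁵ cells/mL / 1.93 × 10⁵ = 4.56 cells/mL.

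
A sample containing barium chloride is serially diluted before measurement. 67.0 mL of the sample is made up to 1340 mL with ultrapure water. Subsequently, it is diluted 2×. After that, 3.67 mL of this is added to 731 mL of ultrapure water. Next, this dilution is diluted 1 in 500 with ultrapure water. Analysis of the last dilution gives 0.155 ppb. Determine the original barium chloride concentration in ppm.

621 ppm

Overall dilution factor = 20 × 2 × 200.2 × 500 = 4.00 × 10⁶.
Original = 0.155 ppb × 4.00 × 10⁶ = 6.21 × 10⁵ ppb = 621 ppm.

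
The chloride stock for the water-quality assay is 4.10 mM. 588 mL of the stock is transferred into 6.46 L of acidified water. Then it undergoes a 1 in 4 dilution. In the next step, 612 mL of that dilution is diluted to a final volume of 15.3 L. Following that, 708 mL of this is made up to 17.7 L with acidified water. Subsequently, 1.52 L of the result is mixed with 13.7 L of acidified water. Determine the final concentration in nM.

13.7 nM

Overall dilution factor = 11.99 × 4 × 25 × 25 × 10.01 = 3.00 × 10⁵.
4.10 mM / 3.00 × 10⁵ = 1.37 × 10⁻⁵ mM = 13.7 nM.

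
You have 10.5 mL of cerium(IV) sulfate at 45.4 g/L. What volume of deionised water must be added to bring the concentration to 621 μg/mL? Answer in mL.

621 μg/mL = 0.621 g/L.
V₂ = C₁V₁/C₂ = 45.4 × 10.5 / 0.621 = 768 mL.
Diluent to add = V₂ − V₁ = 768 − 10.5 = 757 mL.

757 mL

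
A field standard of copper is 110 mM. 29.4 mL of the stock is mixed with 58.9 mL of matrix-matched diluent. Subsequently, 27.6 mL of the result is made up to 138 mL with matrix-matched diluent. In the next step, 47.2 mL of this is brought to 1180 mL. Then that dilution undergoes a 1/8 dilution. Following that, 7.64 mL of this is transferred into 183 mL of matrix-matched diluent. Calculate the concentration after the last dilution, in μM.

Overall dilution factor = 3.003 × 5 × 25 × 8 × 24.95 = 7.49 × 10⁴.
110 mM / 7.49 × 10⁴ = 1.47 × 10⁻³ mM = 1.47 μM.

1.47 μM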